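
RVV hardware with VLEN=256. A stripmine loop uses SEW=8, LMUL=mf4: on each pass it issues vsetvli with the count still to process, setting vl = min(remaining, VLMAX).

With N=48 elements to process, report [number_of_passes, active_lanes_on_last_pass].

VLMAX = (256 × 1/4) / 8 = 8 lanes
iterations = ceil(48/8) = 6; final-pass vl = 8

[iterations, last_vl] = [6, 8]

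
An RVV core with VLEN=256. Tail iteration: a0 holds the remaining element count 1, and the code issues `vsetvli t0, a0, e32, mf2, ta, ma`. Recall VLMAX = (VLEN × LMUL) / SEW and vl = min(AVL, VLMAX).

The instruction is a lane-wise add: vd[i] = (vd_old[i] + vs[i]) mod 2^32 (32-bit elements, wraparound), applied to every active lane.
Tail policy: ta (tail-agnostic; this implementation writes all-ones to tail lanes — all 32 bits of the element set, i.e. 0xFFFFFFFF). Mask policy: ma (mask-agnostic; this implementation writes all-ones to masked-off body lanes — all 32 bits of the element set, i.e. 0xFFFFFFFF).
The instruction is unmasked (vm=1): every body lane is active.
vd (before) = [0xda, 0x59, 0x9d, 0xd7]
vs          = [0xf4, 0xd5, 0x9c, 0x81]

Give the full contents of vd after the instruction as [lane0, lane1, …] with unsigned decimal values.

vd = [462, 4294967295, 4294967295, 4294967295]

lanes per group: 256·1/2/32 = 4
vl = min(AVL, VLMAX) = min(1, 4) = 1
  i=0: add(0xda,0xf4) → 462
  i=1: tail/ones → 4294967295
  i=2: tail/ones → 4294967295
  i=3: tail/ones → 4294967295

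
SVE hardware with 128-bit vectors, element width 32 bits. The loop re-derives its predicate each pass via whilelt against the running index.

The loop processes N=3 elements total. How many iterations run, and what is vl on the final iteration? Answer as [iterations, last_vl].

[iterations, last_vl] = [1, 3]

register lanes = 128/32 = 4
3 elements at 4/iter → 1 passes, remainder 3 on the last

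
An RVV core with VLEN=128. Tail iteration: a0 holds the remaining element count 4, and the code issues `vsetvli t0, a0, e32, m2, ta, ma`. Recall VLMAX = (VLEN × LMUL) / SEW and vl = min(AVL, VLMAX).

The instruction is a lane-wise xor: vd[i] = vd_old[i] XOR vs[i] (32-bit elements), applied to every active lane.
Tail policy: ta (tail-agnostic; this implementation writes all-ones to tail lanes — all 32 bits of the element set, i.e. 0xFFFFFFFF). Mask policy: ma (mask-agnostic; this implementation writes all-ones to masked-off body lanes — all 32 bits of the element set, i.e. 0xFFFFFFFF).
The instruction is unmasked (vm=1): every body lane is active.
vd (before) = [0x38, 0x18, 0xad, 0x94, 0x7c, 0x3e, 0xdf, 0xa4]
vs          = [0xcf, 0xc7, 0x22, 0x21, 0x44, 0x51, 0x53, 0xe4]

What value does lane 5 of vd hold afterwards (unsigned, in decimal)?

vd[5] = 4294967295

lanes per group: 128·2/32 = 8
AVL=4 ≤ VLMAX=8, so vl = 4
  i=0: xor(0x38,0xcf) → 247
  i=1: xor(0x18,0xc7) → 223
  i=2: xor(0xad,0x22) → 143
  i=3: xor(0x94,0x21) → 181
  i=4: tail/ones → 4294967295
  i=5: tail/ones → 4294967295
  i=6: tail/ones → 4294967295
  i=7: tail/ones → 4294967295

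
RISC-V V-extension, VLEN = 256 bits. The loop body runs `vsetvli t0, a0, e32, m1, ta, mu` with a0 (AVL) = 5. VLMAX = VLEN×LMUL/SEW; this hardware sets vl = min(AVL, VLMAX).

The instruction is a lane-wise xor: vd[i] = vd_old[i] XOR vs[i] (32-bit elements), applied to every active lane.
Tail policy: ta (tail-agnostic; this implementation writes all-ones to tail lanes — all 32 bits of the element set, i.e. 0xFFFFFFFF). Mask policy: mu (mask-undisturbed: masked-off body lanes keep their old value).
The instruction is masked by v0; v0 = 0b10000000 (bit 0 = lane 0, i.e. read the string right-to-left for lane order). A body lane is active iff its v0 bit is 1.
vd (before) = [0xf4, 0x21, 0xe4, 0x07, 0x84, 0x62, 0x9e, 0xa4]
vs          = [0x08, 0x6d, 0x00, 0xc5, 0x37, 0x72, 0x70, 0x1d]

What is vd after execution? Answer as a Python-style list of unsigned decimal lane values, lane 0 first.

VLMAX = (256 × 1) / 32 = 8 lanes
vl = min(AVL, VLMAX) = min(5, 8) = 5
[0] mask-off/keep = 0xf4
[1] mask-off/keep = 0x21
[2] mask-off/keep = 0xe4
[3] mask-off/keep = 0x07
[4] mask-off/keep = 0x84
[5] tail/ones = 0xffffffff
[6] tail/ones = 0xffffffff
[7] tail/ones = 0xffffffff

vd = [244, 33, 228, 7, 132, 4294967295, 4294967295, 4294967295]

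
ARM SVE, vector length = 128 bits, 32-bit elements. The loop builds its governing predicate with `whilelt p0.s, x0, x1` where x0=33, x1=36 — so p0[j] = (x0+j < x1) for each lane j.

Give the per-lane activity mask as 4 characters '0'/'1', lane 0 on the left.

register lanes = 128/32 = 4
p0[j] = (33+j < 36); true for j=0..2 → 3 lanes set
bits (lane 0 leftmost): 1110

predicate = 1110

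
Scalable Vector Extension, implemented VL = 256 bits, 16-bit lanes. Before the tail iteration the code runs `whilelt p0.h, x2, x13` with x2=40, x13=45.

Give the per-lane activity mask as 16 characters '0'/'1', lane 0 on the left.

256-bit reg / 16-bit elem → 16 lanes
p0[j] = (40+j < 45); true for j=0..4 → 5 lanes set
bits (lane 0 leftmost): 1111100000000000

predicate = 1111100000000000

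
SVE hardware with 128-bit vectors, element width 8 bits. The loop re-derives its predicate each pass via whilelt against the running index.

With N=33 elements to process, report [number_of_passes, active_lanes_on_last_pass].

128-bit reg / 8-bit elem → 16 lanes
iterations = ceil(33/16) = 3; final-pass vl = 1

[iterations, last_vl] = [3, 1]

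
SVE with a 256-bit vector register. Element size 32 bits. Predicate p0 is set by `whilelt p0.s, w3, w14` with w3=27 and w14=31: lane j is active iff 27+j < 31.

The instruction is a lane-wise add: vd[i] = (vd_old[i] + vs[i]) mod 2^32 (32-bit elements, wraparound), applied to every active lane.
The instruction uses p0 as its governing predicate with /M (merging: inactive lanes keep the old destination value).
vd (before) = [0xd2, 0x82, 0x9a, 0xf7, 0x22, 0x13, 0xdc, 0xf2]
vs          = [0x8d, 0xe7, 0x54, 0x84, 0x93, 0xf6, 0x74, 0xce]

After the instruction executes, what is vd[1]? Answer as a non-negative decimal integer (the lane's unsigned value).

vd[1] = 361

256-bit reg / 32-bit elem → 8 lanes
p0[j] = (27+j < 31); true for j=0..3 → 4 lanes set
  i=0: add(0xd2,0x8d) → 351
  i=1: add(0x82,0xe7) → 361
  i=2: add(0x9a,0x54) → 238
  i=3: add(0xf7,0x84) → 379
  i=4: tail/keep → 34
  i=5: tail/keep → 19
  i=6: tail/keep → 220
  i=7: tail/keep → 242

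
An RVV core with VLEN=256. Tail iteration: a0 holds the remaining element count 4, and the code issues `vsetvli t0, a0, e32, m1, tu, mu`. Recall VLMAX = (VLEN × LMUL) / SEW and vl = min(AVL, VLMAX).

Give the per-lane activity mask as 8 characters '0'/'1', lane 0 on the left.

VLMAX = VLEN×LMUL/SEW = 256×1/32 = 8
vl = min(AVL, VLMAX) = min(4, 8) = 4
bits (lane 0 leftmost): 11110000

predicate = 11110000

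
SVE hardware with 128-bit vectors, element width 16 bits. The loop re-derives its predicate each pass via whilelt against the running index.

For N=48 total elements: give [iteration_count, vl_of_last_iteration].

[iterations, last_vl] = [6, 8]

128-bit reg / 16-bit elem → 8 lanes
48 elements at 8/iter → 6 passes, remainder 8 on the last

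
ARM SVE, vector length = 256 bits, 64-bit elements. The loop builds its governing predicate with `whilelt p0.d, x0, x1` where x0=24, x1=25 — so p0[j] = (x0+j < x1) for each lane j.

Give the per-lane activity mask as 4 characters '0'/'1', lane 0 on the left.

256-bit reg / 64-bit elem → 4 lanes
active while 24+j < 25, i.e. j ∈ [0,1) capped at 4 ⇒ 1
bits (lane 0 leftmost): 1000

predicate = 1000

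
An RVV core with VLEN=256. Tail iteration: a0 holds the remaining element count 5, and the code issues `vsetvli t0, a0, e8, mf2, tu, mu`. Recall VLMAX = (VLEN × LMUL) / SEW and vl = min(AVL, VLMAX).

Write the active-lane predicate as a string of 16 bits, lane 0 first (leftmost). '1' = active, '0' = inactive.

predicate = 1111100000000000

VLMAX = (256 × 1/2) / 8 = 16 lanes
AVL=5 ≤ VLMAX=16, so vl = 5
bits (lane 0 leftmost): 1111100000000000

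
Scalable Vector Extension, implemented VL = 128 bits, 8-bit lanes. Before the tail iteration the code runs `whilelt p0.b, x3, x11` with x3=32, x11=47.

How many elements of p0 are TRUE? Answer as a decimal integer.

128-bit reg / 8-bit elem → 16 lanes
p0[j] = (32+j < 47); true for j=0..14 → 15 lanes set

vl = 15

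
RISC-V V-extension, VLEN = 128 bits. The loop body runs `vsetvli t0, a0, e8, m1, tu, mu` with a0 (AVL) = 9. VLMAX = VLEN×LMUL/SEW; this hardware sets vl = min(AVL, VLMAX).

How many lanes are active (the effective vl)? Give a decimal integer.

vl = 9

VLMAX = (128 × 1) / 8 = 16 lanes
vl ← min(9, 16) = 9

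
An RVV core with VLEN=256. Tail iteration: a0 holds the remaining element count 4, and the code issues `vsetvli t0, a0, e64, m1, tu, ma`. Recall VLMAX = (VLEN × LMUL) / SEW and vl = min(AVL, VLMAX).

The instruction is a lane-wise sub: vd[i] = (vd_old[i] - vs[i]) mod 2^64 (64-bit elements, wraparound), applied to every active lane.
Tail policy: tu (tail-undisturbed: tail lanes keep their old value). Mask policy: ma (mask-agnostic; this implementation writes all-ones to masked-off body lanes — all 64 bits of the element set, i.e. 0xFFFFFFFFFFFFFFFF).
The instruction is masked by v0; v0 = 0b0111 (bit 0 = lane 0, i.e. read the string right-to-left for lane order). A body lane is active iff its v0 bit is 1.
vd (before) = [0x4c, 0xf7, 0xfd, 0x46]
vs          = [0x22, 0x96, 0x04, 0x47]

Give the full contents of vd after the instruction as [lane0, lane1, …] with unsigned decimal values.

vd = [42, 97, 249, 18446744073709551615]

VLMAX = (256 × 1) / 64 = 4 lanes
vl = min(AVL, VLMAX) = min(4, 4) = 4
vd[0] sub(0x4c,0x22) -> 0x2a
vd[1] sub(0xf7,0x96) -> 0x61
vd[2] sub(0xfd,0x04) -> 0xf9
vd[3] mask-off/ones -> 0xffffffffffffffff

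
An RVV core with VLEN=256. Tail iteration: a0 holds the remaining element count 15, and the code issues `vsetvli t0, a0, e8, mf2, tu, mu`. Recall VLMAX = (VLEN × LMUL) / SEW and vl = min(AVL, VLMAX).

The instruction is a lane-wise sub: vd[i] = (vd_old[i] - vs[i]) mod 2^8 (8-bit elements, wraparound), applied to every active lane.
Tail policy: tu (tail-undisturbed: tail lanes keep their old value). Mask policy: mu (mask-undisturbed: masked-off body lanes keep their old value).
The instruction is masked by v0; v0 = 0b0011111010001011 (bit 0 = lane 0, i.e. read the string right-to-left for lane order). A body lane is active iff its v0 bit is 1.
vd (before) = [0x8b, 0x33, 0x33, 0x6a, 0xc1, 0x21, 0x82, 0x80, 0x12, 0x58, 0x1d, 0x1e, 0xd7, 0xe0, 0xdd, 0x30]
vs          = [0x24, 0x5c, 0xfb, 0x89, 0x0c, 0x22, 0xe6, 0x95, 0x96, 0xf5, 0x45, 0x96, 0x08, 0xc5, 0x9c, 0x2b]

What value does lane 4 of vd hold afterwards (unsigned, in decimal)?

vd[4] = 193

VLMAX = (256 × 1/2) / 8 = 16 lanes
vl = min(AVL, VLMAX) = min(15, 16) = 15
[0] sub(0x8b,0x24) = 0x67
[1] sub(0x33,0x5c) = 0xd7
[2] mask-off/keep = 0x33
[3] sub(0x6a,0x89) = 0xe1
[4] mask-off/keep = 0xc1
[5] mask-off/keep = 0x21
[6] mask-off/keep = 0x82
[7] sub(0x80,0x95) = 0xeb
[8] mask-off/keep = 0x12
[9] sub(0x58,0xf5) = 0x63
[10] sub(0x1d,0x45) = 0xd8
[11] sub(0x1e,0x96) = 0x88
[12] sub(0xd7,0x08) = 0xcf
[13] sub(0xe0,0xc5) = 0x1b
[14] mask-off/keep = 0xdd
[15] tail/keep = 0x30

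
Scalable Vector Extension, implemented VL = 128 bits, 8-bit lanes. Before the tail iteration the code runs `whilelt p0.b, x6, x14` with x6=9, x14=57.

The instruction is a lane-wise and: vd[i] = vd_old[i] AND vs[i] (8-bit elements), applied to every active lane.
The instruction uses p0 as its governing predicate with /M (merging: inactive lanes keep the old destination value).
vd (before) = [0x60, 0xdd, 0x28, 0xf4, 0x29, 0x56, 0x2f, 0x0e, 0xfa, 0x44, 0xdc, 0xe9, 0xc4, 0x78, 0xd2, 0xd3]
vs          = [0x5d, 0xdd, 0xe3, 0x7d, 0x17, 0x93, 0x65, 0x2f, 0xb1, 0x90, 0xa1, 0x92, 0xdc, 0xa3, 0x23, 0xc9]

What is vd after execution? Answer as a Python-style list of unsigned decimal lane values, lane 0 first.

vd = [64, 221, 32, 116, 1, 18, 37, 14, 176, 0, 128, 128, 196, 32, 2, 193]

128-bit reg / 8-bit elem → 16 lanes
whilelt: lane j active iff 9+j < 57 → j < 48 → 16 active
lane  0: and(0x60,0x5d) ⇒ 0x40
lane  1: and(0xdd,0xdd) ⇒ 0xdd
lane  2: and(0x28,0xe3) ⇒ 0x20
lane  3: and(0xf4,0x7d) ⇒ 0x74
lane  4: and(0x29,0x17) ⇒ 0x01
lane  5: and(0x56,0x93) ⇒ 0x12
lane  6: and(0x2f,0x65) ⇒ 0x25
lane  7: and(0x0e,0x2f) ⇒ 0x0e
lane  8: and(0xfa,0xb1) ⇒ 0xb0
lane  9: and(0x44,0x90) ⇒ 0x00
lane 10: and(0xdc,0xa1) ⇒ 0x80
lane 11: and(0xe9,0x92) ⇒ 0x80
lane 12: and(0xc4,0xdc) ⇒ 0xc4
lane 13: and(0x78,0xa3) ⇒ 0x20
lane 14: and(0xd2,0x23) ⇒ 0x02
lane 15: and(0xd3,0xc9) ⇒ 0xc1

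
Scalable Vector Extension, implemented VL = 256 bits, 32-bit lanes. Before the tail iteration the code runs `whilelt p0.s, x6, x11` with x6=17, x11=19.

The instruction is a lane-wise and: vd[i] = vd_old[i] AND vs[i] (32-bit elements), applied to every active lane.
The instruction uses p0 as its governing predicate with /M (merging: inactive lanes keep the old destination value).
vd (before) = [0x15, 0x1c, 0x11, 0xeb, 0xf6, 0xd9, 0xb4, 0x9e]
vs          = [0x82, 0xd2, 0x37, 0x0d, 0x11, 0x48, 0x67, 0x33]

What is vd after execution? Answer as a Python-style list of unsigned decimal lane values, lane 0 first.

register lanes = 256/32 = 8
active while 17+j < 19, i.e. j ∈ [0,2) capped at 8 ⇒ 2
vd[0] and(0x15,0x82) -> 0x00
vd[1] and(0x1c,0xd2) -> 0x10
vd[2] tail/keep -> 0x11
vd[3] tail/keep -> 0xeb
vd[4] tail/keep -> 0xf6
vd[5] tail/keep -> 0xd9
vd[6] tail/keep -> 0xb4
vd[7] tail/keep -> 0x9e

vd = [0, 16, 17, 235, 246, 217, 180, 158]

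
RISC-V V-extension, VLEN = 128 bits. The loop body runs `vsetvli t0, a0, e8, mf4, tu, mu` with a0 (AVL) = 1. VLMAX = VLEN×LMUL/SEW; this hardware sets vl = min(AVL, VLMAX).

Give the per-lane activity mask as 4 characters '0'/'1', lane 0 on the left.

predicate = 1000

VLMAX = (128 × 1/4) / 8 = 4 lanes
vl = min(AVL, VLMAX) = min(1, 4) = 1
bits (lane 0 leftmost): 1000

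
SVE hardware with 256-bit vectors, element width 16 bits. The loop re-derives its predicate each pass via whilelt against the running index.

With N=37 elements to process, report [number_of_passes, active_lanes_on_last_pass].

[iterations, last_vl] = [3, 5]

lane count: 256 div 16 = 16
37 elements at 16/iter → 3 passes, remainder 5 on the last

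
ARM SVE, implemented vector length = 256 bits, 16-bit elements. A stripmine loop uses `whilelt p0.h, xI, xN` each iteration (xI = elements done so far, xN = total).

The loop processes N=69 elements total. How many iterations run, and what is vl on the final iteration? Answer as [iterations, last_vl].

256-bit reg / 16-bit elem → 16 lanes
69 elements at 16/iter → 5 passes, remainder 5 on the last

[iterations, last_vl] = [5, 5]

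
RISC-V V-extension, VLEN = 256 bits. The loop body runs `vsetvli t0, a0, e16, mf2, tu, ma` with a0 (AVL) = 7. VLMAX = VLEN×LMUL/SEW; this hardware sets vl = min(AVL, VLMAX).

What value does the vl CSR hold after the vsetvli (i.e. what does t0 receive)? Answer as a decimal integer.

vl = 7

VLMAX = VLEN×LMUL/SEW = 256×1/2/16 = 8
AVL=7 ≤ VLMAX=8, so vl = 7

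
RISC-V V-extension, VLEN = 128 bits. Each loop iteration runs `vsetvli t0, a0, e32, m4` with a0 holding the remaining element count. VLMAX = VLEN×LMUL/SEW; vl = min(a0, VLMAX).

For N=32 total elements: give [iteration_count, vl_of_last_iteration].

VLMAX = VLEN×LMUL/SEW = 128×4/32 = 16
iterations = ceil(32/16) = 2; final-pass vl = 16

[iterations, last_vl] = [2, 16]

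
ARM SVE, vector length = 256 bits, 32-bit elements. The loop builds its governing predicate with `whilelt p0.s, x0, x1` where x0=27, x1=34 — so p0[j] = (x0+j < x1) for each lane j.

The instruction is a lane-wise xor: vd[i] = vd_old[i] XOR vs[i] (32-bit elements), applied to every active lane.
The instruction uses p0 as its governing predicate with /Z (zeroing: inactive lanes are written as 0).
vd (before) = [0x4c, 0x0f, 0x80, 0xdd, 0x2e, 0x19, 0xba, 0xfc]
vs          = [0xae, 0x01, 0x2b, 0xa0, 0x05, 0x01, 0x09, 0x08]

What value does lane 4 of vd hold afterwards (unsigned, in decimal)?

256-bit reg / 32-bit elem → 8 lanes
active while 27+j < 34, i.e. j ∈ [0,7) capped at 8 ⇒ 7
  i=0: xor(0x4c,0xae) → 226
  i=1: xor(0x0f,0x01) → 14
  i=2: xor(0x80,0x2b) → 171
  i=3: xor(0xdd,0xa0) → 125
  i=4: xor(0x2e,0x05) → 43
  i=5: xor(0x19,0x01) → 24
  i=6: xor(0xba,0x09) → 179
  i=7: tail/zero → 0

vd[4] = 43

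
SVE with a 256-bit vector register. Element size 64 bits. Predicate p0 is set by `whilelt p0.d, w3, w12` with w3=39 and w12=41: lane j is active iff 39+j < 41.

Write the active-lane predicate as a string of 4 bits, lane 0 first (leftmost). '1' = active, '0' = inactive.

predicate = 1100

register lanes = 256/64 = 4
whilelt: lane j active iff 39+j < 41 → j < 2 → 2 active
bits (lane 0 leftmost): 1100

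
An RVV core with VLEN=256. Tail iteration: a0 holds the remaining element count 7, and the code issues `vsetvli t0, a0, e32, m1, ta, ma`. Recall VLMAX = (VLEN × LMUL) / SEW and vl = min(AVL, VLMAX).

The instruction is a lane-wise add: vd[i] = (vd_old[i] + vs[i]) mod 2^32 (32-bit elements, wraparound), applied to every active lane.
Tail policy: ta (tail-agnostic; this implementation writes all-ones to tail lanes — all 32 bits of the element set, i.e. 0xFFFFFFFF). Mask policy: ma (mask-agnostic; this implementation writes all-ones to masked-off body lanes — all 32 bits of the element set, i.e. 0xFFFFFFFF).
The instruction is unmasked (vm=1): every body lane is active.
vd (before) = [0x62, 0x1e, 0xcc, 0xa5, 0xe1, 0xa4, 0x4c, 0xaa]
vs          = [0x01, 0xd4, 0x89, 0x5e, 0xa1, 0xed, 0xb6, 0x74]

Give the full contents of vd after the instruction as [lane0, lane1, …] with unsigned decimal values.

VLMAX = (256 × 1) / 32 = 8 lanes
vl ← min(7, 8) = 7
[0] add(0x62,0x01) = 0x63
[1] add(0x1e,0xd4) = 0xf2
[2] add(0xcc,0x89) = 0x155
[3] add(0xa5,0x5e) = 0x103
[4] add(0xe1,0xa1) = 0x182
[5] add(0xa4,0xed) = 0x191
[6] add(0x4c,0xb6) = 0x102
[7] tail/ones = 0xffffffff

vd = [99, 242, 341, 259, 386, 401, 258, 4294967295]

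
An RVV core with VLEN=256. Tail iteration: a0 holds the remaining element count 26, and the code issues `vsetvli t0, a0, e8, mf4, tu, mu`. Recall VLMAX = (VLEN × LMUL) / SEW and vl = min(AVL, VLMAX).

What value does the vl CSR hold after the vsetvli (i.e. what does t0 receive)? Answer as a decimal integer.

vl = 8

VLMAX = VLEN×LMUL/SEW = 256×1/4/8 = 8
AVL=26 > VLMAX=8, so vl = 8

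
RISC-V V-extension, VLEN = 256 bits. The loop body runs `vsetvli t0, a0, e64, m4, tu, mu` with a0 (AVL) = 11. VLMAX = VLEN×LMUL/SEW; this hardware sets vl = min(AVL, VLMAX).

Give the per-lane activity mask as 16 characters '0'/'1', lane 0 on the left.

predicate = 1111111111100000

VLMAX = VLEN×LMUL/SEW = 256×4/64 = 16
AVL=11 ≤ VLMAX=16, so vl = 11
bits (lane 0 leftmost): 1111111111100000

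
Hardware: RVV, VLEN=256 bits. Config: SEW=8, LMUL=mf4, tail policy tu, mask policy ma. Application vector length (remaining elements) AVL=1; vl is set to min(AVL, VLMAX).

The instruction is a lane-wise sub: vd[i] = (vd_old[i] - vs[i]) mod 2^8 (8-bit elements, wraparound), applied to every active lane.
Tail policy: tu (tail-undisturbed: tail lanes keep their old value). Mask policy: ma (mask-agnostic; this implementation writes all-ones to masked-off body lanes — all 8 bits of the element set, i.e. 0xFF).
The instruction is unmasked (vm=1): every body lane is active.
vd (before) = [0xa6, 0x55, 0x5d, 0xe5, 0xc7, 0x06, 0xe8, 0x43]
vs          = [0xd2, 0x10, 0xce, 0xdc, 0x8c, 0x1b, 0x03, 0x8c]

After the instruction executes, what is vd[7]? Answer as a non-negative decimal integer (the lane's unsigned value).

VLMAX = (256 × 1/4) / 8 = 8 lanes
vl = min(AVL, VLMAX) = min(1, 8) = 1
  i=0: sub(0xa6,0xd2) → 212
  i=1: tail/keep → 85
  i=2: tail/keep → 93
  i=3: tail/keep → 229
  i=4: tail/keep → 199
  i=5: tail/keep → 6
  i=6: tail/keep → 232
  i=7: tail/keep → 67

vd[7] = 67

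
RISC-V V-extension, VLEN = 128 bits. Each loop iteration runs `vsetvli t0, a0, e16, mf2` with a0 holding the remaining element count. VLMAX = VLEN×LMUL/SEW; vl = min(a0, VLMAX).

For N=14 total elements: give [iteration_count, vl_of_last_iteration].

VLMAX = (128 × 1/2) / 16 = 4 lanes
14 elements at 4/iter → 4 passes, remainder 2 on the last

[iterations, last_vl] = [4, 2]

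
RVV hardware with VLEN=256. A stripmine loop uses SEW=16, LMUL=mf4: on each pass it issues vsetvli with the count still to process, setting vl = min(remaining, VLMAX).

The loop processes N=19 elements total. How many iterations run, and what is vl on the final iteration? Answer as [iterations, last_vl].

VLMAX = (256 × 1/4) / 16 = 4 lanes
N=19: ⌈19/4⌉ = 5 iters; last vl = 19 − 4×4 = 3

[iterations, last_vl] = [5, 3]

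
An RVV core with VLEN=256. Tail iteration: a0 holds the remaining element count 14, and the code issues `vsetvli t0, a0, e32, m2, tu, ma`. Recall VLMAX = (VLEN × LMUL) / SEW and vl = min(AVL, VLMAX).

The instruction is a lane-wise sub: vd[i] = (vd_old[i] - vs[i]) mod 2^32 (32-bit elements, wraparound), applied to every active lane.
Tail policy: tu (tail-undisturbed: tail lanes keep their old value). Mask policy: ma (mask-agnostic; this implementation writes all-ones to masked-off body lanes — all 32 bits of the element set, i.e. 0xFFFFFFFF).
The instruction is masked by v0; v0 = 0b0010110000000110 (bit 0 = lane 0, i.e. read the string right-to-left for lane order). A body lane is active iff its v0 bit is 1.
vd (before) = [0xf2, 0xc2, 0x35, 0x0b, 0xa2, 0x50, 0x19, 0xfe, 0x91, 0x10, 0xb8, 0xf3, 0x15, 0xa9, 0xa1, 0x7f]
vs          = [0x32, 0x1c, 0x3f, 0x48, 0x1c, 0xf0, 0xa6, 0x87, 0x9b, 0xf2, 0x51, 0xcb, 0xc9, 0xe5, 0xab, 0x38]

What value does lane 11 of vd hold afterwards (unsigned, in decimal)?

vd[11] = 40

VLMAX = VLEN×LMUL/SEW = 256×2/32 = 16
AVL=14 ≤ VLMAX=16, so vl = 14
  i=0: mask-off/ones → 4294967295
  i=1: sub(0xc2,0x1c) → 166
  i=2: sub(0x35,0x3f) → 4294967286
  i=3: mask-off/ones → 4294967295
  i=4: mask-off/ones → 4294967295
  i=5: mask-off/ones → 4294967295
  i=6: mask-off/ones → 4294967295
  i=7: mask-off/ones → 4294967295
  i=8: mask-off/ones → 4294967295
  i=9: mask-off/ones → 4294967295
  i=10: sub(0xb8,0x51) → 103
  i=11: sub(0xf3,0xcb) → 40
  i=12: mask-off/ones → 4294967295
  i=13: sub(0xa9,0xe5) → 4294967236
  i=14: tail/keep → 161
  i=15: tail/keep → 127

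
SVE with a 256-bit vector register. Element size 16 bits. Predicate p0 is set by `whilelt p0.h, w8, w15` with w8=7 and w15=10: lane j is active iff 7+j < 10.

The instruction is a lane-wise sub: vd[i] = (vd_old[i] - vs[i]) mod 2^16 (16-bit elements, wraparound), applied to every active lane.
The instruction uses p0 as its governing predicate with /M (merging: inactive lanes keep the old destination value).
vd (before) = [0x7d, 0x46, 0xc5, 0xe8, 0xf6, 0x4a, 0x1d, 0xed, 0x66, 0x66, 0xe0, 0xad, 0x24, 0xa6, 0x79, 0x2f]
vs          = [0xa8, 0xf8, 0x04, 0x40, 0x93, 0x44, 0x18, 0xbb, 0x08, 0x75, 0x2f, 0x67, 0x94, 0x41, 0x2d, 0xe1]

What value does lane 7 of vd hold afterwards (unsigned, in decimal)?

vd[7] = 237

lane count: 256 div 16 = 16
active while 7+j < 10, i.e. j ∈ [0,3) capped at 16 ⇒ 3
lane  0: sub(0x7d,0xa8) ⇒ 0xffd5
lane  1: sub(0x46,0xf8) ⇒ 0xff4e
lane  2: sub(0xc5,0x04) ⇒ 0xc1
lane  3: tail/keep ⇒ 0xe8
lane  4: tail/keep ⇒ 0xf6
lane  5: tail/keep ⇒ 0x4a
lane  6: tail/keep ⇒ 0x1d
lane  7: tail/keep ⇒ 0xed
lane  8: tail/keep ⇒ 0x66
lane  9: tail/keep ⇒ 0x66
lane 10: tail/keep ⇒ 0xe0
lane 11: tail/keep ⇒ 0xad
lane 12: tail/keep ⇒ 0x24
lane 13: tail/keep ⇒ 0xa6
lane 14: tail/keep ⇒ 0x79
lane 15: tail/keep ⇒ 0x2f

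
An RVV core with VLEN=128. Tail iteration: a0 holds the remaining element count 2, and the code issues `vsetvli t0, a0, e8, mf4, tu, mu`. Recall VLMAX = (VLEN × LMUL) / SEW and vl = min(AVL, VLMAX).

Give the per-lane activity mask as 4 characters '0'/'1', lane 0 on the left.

predicate = 1100

VLMAX = (128 × 1/4) / 8 = 4 lanes
vl = min(AVL, VLMAX) = min(2, 4) = 2
bits (lane 0 leftmost): 1100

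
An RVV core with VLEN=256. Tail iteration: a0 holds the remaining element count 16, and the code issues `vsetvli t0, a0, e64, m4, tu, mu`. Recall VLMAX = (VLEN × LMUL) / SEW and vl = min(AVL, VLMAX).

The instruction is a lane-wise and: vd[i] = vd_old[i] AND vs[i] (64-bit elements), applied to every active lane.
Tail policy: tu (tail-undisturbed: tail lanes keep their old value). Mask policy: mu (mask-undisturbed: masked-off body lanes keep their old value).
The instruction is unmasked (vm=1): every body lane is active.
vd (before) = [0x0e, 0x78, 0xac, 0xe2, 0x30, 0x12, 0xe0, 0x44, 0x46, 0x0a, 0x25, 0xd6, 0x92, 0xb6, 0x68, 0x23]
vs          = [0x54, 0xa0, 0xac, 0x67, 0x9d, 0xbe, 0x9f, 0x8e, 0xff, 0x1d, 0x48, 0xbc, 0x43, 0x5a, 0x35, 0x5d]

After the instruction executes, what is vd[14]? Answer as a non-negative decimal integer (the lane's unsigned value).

vd[14] = 32

VLMAX = (256 × 4) / 64 = 16 lanes
vl = min(AVL, VLMAX) = min(16, 16) = 16
vd[0] and(0x0e,0x54) -> 0x04
vd[1] and(0x78,0xa0) -> 0x20
vd[2] and(0xac,0xac) -> 0xac
vd[3] and(0xe2,0x67) -> 0x62
vd[4] and(0x30,0x9d) -> 0x10
vd[5] and(0x12,0xbe) -> 0x12
vd[6] and(0xe0,0x9f) -> 0x80
vd[7] and(0x44,0x8e) -> 0x04
vd[8] and(0x46,0xff) -> 0x46
vd[9] and(0x0a,0x1d) -> 0x08
vd[10] and(0x25,0x48) -> 0x00
vd[11] and(0xd6,0xbc) -> 0x94
vd[12] and(0x92,0x43) -> 0x02
vd[13] and(0xb6,0x5a) -> 0x12
vd[14] and(0x68,0x35) -> 0x20
vd[15] and(0x23,0x5d) -> 0x01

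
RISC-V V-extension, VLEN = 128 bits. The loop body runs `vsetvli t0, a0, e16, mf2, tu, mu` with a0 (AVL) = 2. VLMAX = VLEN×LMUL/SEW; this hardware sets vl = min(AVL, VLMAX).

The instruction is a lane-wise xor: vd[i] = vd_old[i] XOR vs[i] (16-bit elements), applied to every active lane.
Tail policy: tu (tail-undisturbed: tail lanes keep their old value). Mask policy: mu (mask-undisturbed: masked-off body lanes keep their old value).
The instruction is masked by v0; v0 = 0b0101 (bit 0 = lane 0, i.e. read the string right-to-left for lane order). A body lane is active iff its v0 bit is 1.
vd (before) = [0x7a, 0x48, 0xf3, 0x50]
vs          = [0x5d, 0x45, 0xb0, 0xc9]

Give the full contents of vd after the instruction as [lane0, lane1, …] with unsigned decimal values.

vd = [39, 72, 243, 80]

lanes per group: 128·1/2/16 = 4
AVL=2 ≤ VLMAX=4, so vl = 2
[0] xor(0x7a,0x5d) = 0x27
[1] mask-off/keep = 0x48
[2] tail/keep = 0xf3
[3] tail/keep = 0x50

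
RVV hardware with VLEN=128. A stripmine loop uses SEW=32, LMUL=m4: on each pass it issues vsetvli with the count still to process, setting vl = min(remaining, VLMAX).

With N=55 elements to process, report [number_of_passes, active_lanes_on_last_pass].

VLMAX = VLEN×LMUL/SEW = 128×4/32 = 16
iterations = ceil(55/16) = 4; final-pass vl = 7

[iterations, last_vl] = [4, 7]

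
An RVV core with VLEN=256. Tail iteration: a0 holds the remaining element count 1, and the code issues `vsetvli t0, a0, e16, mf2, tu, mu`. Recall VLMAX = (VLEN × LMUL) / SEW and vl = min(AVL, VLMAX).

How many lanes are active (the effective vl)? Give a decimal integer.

VLMAX = VLEN×LMUL/SEW = 256×1/2/16 = 8
AVL=1 ≤ VLMAX=8, so vl = 1

vl = 1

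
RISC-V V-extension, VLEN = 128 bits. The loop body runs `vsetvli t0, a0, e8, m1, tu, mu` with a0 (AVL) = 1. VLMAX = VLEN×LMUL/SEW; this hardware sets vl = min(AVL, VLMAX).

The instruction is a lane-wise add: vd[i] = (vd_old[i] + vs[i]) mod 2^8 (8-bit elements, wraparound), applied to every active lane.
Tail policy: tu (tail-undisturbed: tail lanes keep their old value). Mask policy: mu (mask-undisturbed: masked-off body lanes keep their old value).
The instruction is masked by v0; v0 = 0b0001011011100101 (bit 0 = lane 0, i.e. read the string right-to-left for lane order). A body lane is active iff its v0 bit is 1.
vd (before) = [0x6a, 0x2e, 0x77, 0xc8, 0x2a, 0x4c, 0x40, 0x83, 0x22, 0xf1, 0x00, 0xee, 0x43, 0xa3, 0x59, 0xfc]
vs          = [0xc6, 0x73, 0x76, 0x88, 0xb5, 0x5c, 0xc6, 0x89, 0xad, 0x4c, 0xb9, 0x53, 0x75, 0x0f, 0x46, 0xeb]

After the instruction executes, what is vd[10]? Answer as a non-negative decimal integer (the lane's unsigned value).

vd[10] = 0

VLMAX = (128 × 1) / 8 = 16 lanes
AVL=1 ≤ VLMAX=16, so vl = 1
  i=0: add(0x6a,0xc6) → 48
  i=1: tail/keep → 46
  i=2: tail/keep → 119
  i=3: tail/keep → 200
  i=4: tail/keep → 42
  i=5: tail/keep → 76
  i=6: tail/keep → 64
  i=7: tail/keep → 131
  i=8: tail/keep → 34
  i=9: tail/keep → 241
  i=10: tail/keep → 0
  i=11: tail/keep → 238
  i=12: tail/keep → 67
  i=13: tail/keep → 163
  i=14: tail/keep → 89
  i=15: tail/keep → 252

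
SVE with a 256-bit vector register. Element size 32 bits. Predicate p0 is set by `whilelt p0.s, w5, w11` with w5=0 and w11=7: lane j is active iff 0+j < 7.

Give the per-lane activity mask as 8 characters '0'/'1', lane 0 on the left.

predicate = 11111110

lane count: 256 div 32 = 8
active while 0+j < 7, i.e. j ∈ [0,7) capped at 8 ⇒ 7
bits (lane 0 leftmost): 11111110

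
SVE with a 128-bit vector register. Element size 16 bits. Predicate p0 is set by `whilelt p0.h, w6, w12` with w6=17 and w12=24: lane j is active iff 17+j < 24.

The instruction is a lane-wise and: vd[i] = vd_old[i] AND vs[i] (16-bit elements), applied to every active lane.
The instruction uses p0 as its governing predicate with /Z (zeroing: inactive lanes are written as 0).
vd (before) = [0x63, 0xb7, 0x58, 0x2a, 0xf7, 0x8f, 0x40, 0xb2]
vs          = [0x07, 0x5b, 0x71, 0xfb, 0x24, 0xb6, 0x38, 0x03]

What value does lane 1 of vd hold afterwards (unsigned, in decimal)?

128-bit reg / 16-bit elem → 8 lanes
active while 17+j < 24, i.e. j ∈ [0,7) capped at 8 ⇒ 7
  i=0: and(0x63,0x07) → 3
  i=1: and(0xb7,0x5b) → 19
  i=2: and(0x58,0x71) → 80
  i=3: and(0x2a,0xfb) → 42
  i=4: and(0xf7,0x24) → 36
  i=5: and(0x8f,0xb6) → 134
  i=6: and(0x40,0x38) → 0
  i=7: tail/zero → 0

vd[1] = 19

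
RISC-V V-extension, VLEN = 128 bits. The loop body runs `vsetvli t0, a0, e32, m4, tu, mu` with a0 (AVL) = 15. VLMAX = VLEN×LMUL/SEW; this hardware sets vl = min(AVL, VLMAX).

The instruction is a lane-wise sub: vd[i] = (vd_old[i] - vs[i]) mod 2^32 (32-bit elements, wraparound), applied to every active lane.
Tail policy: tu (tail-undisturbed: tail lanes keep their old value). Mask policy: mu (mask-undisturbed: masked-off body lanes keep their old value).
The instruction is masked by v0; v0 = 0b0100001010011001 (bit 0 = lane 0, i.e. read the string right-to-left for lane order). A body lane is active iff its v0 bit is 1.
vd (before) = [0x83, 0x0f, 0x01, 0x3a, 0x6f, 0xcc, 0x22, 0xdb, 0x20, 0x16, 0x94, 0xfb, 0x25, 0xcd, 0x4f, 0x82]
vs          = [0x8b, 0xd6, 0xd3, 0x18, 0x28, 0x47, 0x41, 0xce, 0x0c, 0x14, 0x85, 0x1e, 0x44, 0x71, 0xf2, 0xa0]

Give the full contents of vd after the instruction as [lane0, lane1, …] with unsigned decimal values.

VLMAX = (128 × 4) / 32 = 16 lanes
vl = min(AVL, VLMAX) = min(15, 16) = 15
vd[0] sub(0x83,0x8b) -> 0xfffffff8
vd[1] mask-off/keep -> 0x0f
vd[2] mask-off/keep -> 0x01
vd[3] sub(0x3a,0x18) -> 0x22
vd[4] sub(0x6f,0x28) -> 0x47
vd[5] mask-off/keep -> 0xcc
vd[6] mask-off/keep -> 0x22
vd[7] sub(0xdb,0xce) -> 0x0d
vd[8] mask-off/keep -> 0x20
vd[9] sub(0x16,0x14) -> 0x02
vd[10] mask-off/keep -> 0x94
vd[11] mask-off/keep -> 0xfb
vd[12] mask-off/keep -> 0x25
vd[13] mask-off/keep -> 0xcd
vd[14] sub(0x4f,0xf2) -> 0xffffff5d
vd[15] tail/keep -> 0x82

vd = [4294967288, 15, 1, 34, 71, 204, 34, 13, 32, 2, 148, 251, 37, 205, 4294967133, 130]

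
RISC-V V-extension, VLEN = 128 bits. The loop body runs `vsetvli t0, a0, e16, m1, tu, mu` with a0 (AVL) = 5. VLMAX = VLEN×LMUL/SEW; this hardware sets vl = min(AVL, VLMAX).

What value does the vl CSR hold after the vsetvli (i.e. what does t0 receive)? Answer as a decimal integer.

vl = 5

VLMAX = (128 × 1) / 16 = 8 lanes
AVL=5 ≤ VLMAX=8, so vl = 5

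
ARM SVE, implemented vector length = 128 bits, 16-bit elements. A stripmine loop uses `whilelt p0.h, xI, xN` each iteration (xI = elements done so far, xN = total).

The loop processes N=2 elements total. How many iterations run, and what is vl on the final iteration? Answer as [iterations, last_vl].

[iterations, last_vl] = [1, 2]

register lanes = 128/16 = 8
iterations = ceil(2/8) = 1; final-pass vl = 2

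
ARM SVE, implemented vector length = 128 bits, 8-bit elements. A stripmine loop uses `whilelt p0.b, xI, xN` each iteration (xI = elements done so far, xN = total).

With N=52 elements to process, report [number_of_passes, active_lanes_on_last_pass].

lane count: 128 div 8 = 16
N=52: ⌈52/16⌉ = 4 iters; last vl = 52 − 3×16 = 4

[iterations, last_vl] = [4, 4]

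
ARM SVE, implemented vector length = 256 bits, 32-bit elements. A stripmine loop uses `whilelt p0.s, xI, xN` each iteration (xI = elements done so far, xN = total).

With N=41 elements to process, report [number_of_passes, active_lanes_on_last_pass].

[iterations, last_vl] = [6, 1]

register lanes = 256/32 = 8
41 elements at 8/iter → 6 passes, remainder 1 on the last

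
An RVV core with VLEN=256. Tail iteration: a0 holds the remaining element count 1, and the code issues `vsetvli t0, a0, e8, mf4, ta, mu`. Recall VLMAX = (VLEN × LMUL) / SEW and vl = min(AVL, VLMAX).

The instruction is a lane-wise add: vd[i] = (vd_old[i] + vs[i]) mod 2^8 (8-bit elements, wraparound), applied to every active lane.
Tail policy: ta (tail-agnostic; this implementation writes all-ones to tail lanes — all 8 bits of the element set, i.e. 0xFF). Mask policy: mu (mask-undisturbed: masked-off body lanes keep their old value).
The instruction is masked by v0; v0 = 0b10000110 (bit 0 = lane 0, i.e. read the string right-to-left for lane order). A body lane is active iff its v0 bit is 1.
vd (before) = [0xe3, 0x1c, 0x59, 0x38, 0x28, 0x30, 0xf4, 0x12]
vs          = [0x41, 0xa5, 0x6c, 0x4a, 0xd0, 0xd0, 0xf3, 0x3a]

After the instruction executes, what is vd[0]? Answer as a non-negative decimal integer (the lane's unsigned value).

lanes per group: 256·1/4/8 = 8
vl ← min(1, 8) = 1
vd[0] mask-off/keep -> 0xe3
vd[1] tail/ones -> 0xff
vd[2] tail/ones -> 0xff
vd[3] tail/ones -> 0xff
vd[4] tail/ones -> 0xff
vd[5] tail/ones -> 0xff
vd[6] tail/ones -> 0xff
vd[7] tail/ones -> 0xff

vd[0] = 227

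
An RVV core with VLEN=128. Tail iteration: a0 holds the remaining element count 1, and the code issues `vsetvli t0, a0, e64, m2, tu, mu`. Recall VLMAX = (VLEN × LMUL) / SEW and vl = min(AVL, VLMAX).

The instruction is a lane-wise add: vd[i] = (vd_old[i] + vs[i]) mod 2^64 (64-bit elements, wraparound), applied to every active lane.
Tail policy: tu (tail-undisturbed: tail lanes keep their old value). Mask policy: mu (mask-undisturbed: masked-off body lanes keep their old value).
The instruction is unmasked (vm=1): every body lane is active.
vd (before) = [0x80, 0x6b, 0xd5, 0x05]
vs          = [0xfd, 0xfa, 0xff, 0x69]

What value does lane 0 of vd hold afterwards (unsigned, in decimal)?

VLMAX = (128 × 2) / 64 = 4 lanes
AVL=1 ≤ VLMAX=4, so vl = 1
lane  0: add(0x80,0xfd) ⇒ 0x17d
lane  1: tail/keep ⇒ 0x6b
lane  2: tail/keep ⇒ 0xd5
lane  3: tail/keep ⇒ 0x05

vd[0] = 381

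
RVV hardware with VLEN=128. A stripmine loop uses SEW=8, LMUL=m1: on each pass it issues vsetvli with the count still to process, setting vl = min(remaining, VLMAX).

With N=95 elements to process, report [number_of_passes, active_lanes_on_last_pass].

VLMAX = VLEN×LMUL/SEW = 128×1/8 = 16
95 elements at 16/iter → 6 passes, remainder 15 on the last

[iterations, last_vl] = [6, 15]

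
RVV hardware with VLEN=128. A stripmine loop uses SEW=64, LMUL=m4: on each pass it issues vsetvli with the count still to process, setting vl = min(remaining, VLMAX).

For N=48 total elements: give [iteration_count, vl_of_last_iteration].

VLMAX = VLEN×LMUL/SEW = 128×4/64 = 8
48 elements at 8/iter → 6 passes, remainder 8 on the last

[iterations, last_vl] = [6, 8]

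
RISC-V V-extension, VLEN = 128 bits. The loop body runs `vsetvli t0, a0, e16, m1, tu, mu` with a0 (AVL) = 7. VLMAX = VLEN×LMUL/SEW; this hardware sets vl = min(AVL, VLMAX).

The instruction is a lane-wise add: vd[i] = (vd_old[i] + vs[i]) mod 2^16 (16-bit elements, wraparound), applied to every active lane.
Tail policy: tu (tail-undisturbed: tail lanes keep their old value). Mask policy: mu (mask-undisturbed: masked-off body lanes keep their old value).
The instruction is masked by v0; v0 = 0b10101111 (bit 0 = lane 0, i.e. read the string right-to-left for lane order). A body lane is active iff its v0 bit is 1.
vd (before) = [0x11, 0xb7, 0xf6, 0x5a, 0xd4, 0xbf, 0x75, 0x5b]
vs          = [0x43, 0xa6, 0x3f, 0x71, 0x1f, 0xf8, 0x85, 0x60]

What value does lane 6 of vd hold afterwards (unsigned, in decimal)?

vd[6] = 117

VLMAX = (128 × 1) / 16 = 8 lanes
vl = min(AVL, VLMAX) = min(7, 8) = 7
lane  0: add(0x11,0x43) ⇒ 0x54
lane  1: add(0xb7,0xa6) ⇒ 0x15d
lane  2: add(0xf6,0x3f) ⇒ 0x135
lane  3: add(0x5a,0x71) ⇒ 0xcb
lane  4: mask-off/keep ⇒ 0xd4
lane  5: add(0xbf,0xf8) ⇒ 0x1b7
lane  6: mask-off/keep ⇒ 0x75
lane  7: tail/keep ⇒ 0x5b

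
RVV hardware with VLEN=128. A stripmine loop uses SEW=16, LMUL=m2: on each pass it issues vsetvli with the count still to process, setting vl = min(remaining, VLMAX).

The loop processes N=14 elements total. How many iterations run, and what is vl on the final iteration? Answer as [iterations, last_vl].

VLMAX = VLEN×LMUL/SEW = 128×2/16 = 16
14 elements at 16/iter → 1 passes, remainder 14 on the last

[iterations, last_vl] = [1, 14]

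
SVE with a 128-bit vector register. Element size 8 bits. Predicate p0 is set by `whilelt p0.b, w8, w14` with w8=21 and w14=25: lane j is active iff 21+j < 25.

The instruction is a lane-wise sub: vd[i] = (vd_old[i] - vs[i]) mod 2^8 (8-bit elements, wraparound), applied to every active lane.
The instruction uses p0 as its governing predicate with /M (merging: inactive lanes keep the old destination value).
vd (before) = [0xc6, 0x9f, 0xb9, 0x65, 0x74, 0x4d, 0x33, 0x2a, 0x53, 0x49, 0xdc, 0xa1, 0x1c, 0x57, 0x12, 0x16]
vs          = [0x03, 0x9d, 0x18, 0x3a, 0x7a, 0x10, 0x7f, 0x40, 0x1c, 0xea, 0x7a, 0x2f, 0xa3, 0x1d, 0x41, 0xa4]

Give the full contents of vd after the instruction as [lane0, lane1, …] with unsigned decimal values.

vd = [195, 2, 161, 43, 116, 77, 51, 42, 83, 73, 220, 161, 28, 87, 18, 22]

128-bit reg / 8-bit elem → 16 lanes
p0[j] = (21+j < 25); true for j=0..3 → 4 lanes set
[0] sub(0xc6,0x03) = 0xc3
[1] sub(0x9f,0x9d) = 0x02
[2] sub(0xb9,0x18) = 0xa1
[3] sub(0x65,0x3a) = 0x2b
[4] tail/keep = 0x74
[5] tail/keep = 0x4d
[6] tail/keep = 0x33
[7] tail/keep = 0x2a
[8] tail/keep = 0x53
[9] tail/keep = 0x49
[10] tail/keep = 0xdc
[11] tail/keep = 0xa1
[12] tail/keep = 0x1c
[13] tail/keep = 0x57
[14] tail/keep = 0x12
[15] tail/keep = 0x16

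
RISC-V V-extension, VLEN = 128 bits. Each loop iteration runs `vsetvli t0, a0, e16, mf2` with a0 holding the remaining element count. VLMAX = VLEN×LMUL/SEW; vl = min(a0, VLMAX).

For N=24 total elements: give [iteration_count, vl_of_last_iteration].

VLMAX = (128 × 1/2) / 16 = 4 lanes
24 elements at 4/iter → 6 passes, remainder 4 on the last

[iterations, last_vl] = [6, 4]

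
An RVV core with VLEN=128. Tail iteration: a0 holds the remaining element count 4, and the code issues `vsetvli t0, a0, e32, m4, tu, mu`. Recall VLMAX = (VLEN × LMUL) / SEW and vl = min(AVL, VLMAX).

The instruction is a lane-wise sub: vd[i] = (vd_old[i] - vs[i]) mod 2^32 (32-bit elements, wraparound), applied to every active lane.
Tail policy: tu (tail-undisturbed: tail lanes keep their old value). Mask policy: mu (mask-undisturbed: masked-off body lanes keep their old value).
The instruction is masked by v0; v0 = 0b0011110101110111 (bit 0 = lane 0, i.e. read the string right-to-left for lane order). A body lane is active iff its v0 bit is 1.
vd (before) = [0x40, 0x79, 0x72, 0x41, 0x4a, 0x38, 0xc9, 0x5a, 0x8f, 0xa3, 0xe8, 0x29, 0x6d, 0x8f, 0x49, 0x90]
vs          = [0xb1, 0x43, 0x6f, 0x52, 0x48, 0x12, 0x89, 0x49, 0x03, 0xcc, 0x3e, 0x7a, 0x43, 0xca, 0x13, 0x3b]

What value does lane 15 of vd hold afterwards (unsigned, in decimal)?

vd[15] = 144

lanes per group: 128·4/32 = 16
AVL=4 ≤ VLMAX=16, so vl = 4
  i=0: sub(0x40,0xb1) → 4294967183
  i=1: sub(0x79,0x43) → 54
  i=2: sub(0x72,0x6f) → 3
  i=3: mask-off/keep → 65
  i=4: tail/keep → 74
  i=5: tail/keep → 56
  i=6: tail/keep → 201
  i=7: tail/keep → 90
  i=8: tail/keep → 143
  i=9: tail/keep → 163
  i=10: tail/keep → 232
  i=11: tail/keep → 41
  i=12: tail/keep → 109
  i=13: tail/keep → 143
  i=14: tail/keep → 73
  i=15: tail/keep → 144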